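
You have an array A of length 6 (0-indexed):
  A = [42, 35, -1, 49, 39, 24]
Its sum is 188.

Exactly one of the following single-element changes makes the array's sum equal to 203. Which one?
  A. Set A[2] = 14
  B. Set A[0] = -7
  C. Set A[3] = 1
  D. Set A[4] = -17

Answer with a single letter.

Answer: A

Derivation:
Option A: A[2] -1->14, delta=15, new_sum=188+(15)=203 <-- matches target
Option B: A[0] 42->-7, delta=-49, new_sum=188+(-49)=139
Option C: A[3] 49->1, delta=-48, new_sum=188+(-48)=140
Option D: A[4] 39->-17, delta=-56, new_sum=188+(-56)=132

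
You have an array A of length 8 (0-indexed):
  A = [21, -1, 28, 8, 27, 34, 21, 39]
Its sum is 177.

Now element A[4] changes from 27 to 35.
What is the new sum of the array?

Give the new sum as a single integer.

Answer: 185

Derivation:
Old value at index 4: 27
New value at index 4: 35
Delta = 35 - 27 = 8
New sum = old_sum + delta = 177 + (8) = 185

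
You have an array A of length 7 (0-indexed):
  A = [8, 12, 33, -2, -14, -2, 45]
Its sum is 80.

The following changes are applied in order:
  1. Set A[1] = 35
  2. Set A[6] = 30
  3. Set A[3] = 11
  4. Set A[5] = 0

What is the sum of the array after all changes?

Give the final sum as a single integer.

Initial sum: 80
Change 1: A[1] 12 -> 35, delta = 23, sum = 103
Change 2: A[6] 45 -> 30, delta = -15, sum = 88
Change 3: A[3] -2 -> 11, delta = 13, sum = 101
Change 4: A[5] -2 -> 0, delta = 2, sum = 103

Answer: 103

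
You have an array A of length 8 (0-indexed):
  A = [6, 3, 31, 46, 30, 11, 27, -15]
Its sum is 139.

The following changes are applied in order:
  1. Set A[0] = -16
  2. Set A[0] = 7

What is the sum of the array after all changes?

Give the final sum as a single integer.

Answer: 140

Derivation:
Initial sum: 139
Change 1: A[0] 6 -> -16, delta = -22, sum = 117
Change 2: A[0] -16 -> 7, delta = 23, sum = 140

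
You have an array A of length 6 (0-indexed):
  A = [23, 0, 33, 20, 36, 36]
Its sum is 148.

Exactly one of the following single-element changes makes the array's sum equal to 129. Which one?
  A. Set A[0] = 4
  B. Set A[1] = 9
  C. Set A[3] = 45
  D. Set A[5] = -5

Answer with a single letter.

Option A: A[0] 23->4, delta=-19, new_sum=148+(-19)=129 <-- matches target
Option B: A[1] 0->9, delta=9, new_sum=148+(9)=157
Option C: A[3] 20->45, delta=25, new_sum=148+(25)=173
Option D: A[5] 36->-5, delta=-41, new_sum=148+(-41)=107

Answer: A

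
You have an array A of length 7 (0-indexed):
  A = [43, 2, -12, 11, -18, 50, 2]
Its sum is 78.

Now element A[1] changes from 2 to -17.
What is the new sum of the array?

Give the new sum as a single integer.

Old value at index 1: 2
New value at index 1: -17
Delta = -17 - 2 = -19
New sum = old_sum + delta = 78 + (-19) = 59

Answer: 59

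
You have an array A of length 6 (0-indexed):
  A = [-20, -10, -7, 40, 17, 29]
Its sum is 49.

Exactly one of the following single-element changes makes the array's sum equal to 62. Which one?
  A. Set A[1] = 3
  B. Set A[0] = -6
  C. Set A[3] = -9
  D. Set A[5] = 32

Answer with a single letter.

Answer: A

Derivation:
Option A: A[1] -10->3, delta=13, new_sum=49+(13)=62 <-- matches target
Option B: A[0] -20->-6, delta=14, new_sum=49+(14)=63
Option C: A[3] 40->-9, delta=-49, new_sum=49+(-49)=0
Option D: A[5] 29->32, delta=3, new_sum=49+(3)=52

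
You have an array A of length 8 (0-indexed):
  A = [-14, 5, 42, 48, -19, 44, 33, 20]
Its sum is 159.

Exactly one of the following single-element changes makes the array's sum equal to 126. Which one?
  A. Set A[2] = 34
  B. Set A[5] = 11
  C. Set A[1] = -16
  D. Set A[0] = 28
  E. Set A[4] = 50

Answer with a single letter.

Answer: B

Derivation:
Option A: A[2] 42->34, delta=-8, new_sum=159+(-8)=151
Option B: A[5] 44->11, delta=-33, new_sum=159+(-33)=126 <-- matches target
Option C: A[1] 5->-16, delta=-21, new_sum=159+(-21)=138
Option D: A[0] -14->28, delta=42, new_sum=159+(42)=201
Option E: A[4] -19->50, delta=69, new_sum=159+(69)=228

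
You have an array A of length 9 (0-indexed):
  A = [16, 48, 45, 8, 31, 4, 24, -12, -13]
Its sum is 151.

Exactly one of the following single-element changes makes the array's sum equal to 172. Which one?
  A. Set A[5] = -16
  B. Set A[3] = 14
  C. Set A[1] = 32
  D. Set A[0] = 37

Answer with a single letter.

Option A: A[5] 4->-16, delta=-20, new_sum=151+(-20)=131
Option B: A[3] 8->14, delta=6, new_sum=151+(6)=157
Option C: A[1] 48->32, delta=-16, new_sum=151+(-16)=135
Option D: A[0] 16->37, delta=21, new_sum=151+(21)=172 <-- matches target

Answer: D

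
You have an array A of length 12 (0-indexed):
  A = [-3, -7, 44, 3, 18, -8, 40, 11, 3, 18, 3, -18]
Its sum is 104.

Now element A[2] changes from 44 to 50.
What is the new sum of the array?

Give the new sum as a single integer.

Old value at index 2: 44
New value at index 2: 50
Delta = 50 - 44 = 6
New sum = old_sum + delta = 104 + (6) = 110

Answer: 110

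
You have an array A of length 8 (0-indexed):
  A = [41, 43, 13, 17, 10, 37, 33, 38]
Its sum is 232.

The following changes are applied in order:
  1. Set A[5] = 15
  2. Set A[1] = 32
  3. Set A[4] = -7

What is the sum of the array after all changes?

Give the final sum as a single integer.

Answer: 182

Derivation:
Initial sum: 232
Change 1: A[5] 37 -> 15, delta = -22, sum = 210
Change 2: A[1] 43 -> 32, delta = -11, sum = 199
Change 3: A[4] 10 -> -7, delta = -17, sum = 182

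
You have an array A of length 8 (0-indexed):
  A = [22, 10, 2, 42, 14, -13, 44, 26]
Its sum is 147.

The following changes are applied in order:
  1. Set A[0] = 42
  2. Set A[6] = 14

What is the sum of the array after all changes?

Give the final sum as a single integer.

Initial sum: 147
Change 1: A[0] 22 -> 42, delta = 20, sum = 167
Change 2: A[6] 44 -> 14, delta = -30, sum = 137

Answer: 137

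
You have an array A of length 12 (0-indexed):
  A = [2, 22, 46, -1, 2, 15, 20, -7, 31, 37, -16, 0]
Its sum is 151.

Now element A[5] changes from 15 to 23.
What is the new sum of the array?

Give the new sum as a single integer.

Old value at index 5: 15
New value at index 5: 23
Delta = 23 - 15 = 8
New sum = old_sum + delta = 151 + (8) = 159

Answer: 159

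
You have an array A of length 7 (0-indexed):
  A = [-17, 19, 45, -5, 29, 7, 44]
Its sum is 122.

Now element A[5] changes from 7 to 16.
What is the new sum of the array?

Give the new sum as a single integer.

Answer: 131

Derivation:
Old value at index 5: 7
New value at index 5: 16
Delta = 16 - 7 = 9
New sum = old_sum + delta = 122 + (9) = 131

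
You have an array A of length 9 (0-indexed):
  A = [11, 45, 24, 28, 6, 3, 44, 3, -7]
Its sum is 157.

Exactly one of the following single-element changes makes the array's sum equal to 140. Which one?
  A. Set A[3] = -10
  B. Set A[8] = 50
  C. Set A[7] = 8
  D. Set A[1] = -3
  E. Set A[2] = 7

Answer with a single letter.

Answer: E

Derivation:
Option A: A[3] 28->-10, delta=-38, new_sum=157+(-38)=119
Option B: A[8] -7->50, delta=57, new_sum=157+(57)=214
Option C: A[7] 3->8, delta=5, new_sum=157+(5)=162
Option D: A[1] 45->-3, delta=-48, new_sum=157+(-48)=109
Option E: A[2] 24->7, delta=-17, new_sum=157+(-17)=140 <-- matches target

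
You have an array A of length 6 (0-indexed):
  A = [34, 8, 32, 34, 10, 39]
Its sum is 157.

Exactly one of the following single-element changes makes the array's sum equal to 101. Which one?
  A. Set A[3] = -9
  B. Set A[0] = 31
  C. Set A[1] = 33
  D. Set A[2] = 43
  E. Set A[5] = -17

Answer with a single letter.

Option A: A[3] 34->-9, delta=-43, new_sum=157+(-43)=114
Option B: A[0] 34->31, delta=-3, new_sum=157+(-3)=154
Option C: A[1] 8->33, delta=25, new_sum=157+(25)=182
Option D: A[2] 32->43, delta=11, new_sum=157+(11)=168
Option E: A[5] 39->-17, delta=-56, new_sum=157+(-56)=101 <-- matches target

Answer: E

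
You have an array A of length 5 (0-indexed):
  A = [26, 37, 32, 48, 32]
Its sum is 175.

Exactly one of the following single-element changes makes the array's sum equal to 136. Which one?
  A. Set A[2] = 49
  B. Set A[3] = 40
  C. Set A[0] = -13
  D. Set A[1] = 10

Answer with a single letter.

Answer: C

Derivation:
Option A: A[2] 32->49, delta=17, new_sum=175+(17)=192
Option B: A[3] 48->40, delta=-8, new_sum=175+(-8)=167
Option C: A[0] 26->-13, delta=-39, new_sum=175+(-39)=136 <-- matches target
Option D: A[1] 37->10, delta=-27, new_sum=175+(-27)=148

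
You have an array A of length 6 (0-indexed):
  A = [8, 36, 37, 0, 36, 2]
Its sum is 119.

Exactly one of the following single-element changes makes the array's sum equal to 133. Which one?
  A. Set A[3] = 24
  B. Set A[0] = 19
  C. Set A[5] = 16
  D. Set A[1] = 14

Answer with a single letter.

Option A: A[3] 0->24, delta=24, new_sum=119+(24)=143
Option B: A[0] 8->19, delta=11, new_sum=119+(11)=130
Option C: A[5] 2->16, delta=14, new_sum=119+(14)=133 <-- matches target
Option D: A[1] 36->14, delta=-22, new_sum=119+(-22)=97

Answer: C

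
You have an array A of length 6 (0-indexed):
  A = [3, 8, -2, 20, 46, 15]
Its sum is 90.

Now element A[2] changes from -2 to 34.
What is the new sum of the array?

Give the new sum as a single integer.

Old value at index 2: -2
New value at index 2: 34
Delta = 34 - -2 = 36
New sum = old_sum + delta = 90 + (36) = 126

Answer: 126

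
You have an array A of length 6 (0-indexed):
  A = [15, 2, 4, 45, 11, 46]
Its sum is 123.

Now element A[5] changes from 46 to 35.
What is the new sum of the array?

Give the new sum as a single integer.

Old value at index 5: 46
New value at index 5: 35
Delta = 35 - 46 = -11
New sum = old_sum + delta = 123 + (-11) = 112

Answer: 112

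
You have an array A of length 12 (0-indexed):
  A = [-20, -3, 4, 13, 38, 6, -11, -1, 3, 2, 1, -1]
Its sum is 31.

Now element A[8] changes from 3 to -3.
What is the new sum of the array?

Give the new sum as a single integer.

Answer: 25

Derivation:
Old value at index 8: 3
New value at index 8: -3
Delta = -3 - 3 = -6
New sum = old_sum + delta = 31 + (-6) = 25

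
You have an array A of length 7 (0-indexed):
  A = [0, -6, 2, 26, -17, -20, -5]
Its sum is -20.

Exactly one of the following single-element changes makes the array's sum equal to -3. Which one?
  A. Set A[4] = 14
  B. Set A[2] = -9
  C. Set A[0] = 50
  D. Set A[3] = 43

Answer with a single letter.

Option A: A[4] -17->14, delta=31, new_sum=-20+(31)=11
Option B: A[2] 2->-9, delta=-11, new_sum=-20+(-11)=-31
Option C: A[0] 0->50, delta=50, new_sum=-20+(50)=30
Option D: A[3] 26->43, delta=17, new_sum=-20+(17)=-3 <-- matches target

Answer: D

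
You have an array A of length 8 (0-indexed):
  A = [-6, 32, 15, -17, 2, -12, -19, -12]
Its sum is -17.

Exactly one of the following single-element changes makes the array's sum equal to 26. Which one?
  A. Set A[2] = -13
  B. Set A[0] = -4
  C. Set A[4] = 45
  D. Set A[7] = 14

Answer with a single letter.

Answer: C

Derivation:
Option A: A[2] 15->-13, delta=-28, new_sum=-17+(-28)=-45
Option B: A[0] -6->-4, delta=2, new_sum=-17+(2)=-15
Option C: A[4] 2->45, delta=43, new_sum=-17+(43)=26 <-- matches target
Option D: A[7] -12->14, delta=26, new_sum=-17+(26)=9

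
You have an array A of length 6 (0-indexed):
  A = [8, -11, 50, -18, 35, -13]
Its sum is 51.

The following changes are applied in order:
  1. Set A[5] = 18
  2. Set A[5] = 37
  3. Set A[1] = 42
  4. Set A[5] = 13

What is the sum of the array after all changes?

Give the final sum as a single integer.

Initial sum: 51
Change 1: A[5] -13 -> 18, delta = 31, sum = 82
Change 2: A[5] 18 -> 37, delta = 19, sum = 101
Change 3: A[1] -11 -> 42, delta = 53, sum = 154
Change 4: A[5] 37 -> 13, delta = -24, sum = 130

Answer: 130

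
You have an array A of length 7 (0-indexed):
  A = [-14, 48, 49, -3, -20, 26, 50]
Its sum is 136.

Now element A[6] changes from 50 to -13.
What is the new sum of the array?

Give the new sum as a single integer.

Answer: 73

Derivation:
Old value at index 6: 50
New value at index 6: -13
Delta = -13 - 50 = -63
New sum = old_sum + delta = 136 + (-63) = 73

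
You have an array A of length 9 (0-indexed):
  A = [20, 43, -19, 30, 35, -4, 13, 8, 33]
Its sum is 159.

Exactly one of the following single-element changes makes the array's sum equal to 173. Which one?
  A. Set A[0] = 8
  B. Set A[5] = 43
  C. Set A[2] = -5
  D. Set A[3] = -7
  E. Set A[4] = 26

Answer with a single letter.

Option A: A[0] 20->8, delta=-12, new_sum=159+(-12)=147
Option B: A[5] -4->43, delta=47, new_sum=159+(47)=206
Option C: A[2] -19->-5, delta=14, new_sum=159+(14)=173 <-- matches target
Option D: A[3] 30->-7, delta=-37, new_sum=159+(-37)=122
Option E: A[4] 35->26, delta=-9, new_sum=159+(-9)=150

Answer: C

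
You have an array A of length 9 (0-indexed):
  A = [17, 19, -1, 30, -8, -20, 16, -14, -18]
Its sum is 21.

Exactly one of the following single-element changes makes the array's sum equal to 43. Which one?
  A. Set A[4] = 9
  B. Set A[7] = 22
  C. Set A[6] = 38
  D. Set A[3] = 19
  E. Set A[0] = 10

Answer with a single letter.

Option A: A[4] -8->9, delta=17, new_sum=21+(17)=38
Option B: A[7] -14->22, delta=36, new_sum=21+(36)=57
Option C: A[6] 16->38, delta=22, new_sum=21+(22)=43 <-- matches target
Option D: A[3] 30->19, delta=-11, new_sum=21+(-11)=10
Option E: A[0] 17->10, delta=-7, new_sum=21+(-7)=14

Answer: C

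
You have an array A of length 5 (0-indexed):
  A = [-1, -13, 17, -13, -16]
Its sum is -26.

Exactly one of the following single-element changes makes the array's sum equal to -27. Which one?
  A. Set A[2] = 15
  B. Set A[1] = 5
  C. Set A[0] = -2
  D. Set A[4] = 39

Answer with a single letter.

Option A: A[2] 17->15, delta=-2, new_sum=-26+(-2)=-28
Option B: A[1] -13->5, delta=18, new_sum=-26+(18)=-8
Option C: A[0] -1->-2, delta=-1, new_sum=-26+(-1)=-27 <-- matches target
Option D: A[4] -16->39, delta=55, new_sum=-26+(55)=29

Answer: C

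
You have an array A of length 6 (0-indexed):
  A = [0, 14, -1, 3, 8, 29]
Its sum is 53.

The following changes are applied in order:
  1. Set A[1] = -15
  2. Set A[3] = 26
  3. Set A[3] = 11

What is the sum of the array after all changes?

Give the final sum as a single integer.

Answer: 32

Derivation:
Initial sum: 53
Change 1: A[1] 14 -> -15, delta = -29, sum = 24
Change 2: A[3] 3 -> 26, delta = 23, sum = 47
Change 3: A[3] 26 -> 11, delta = -15, sum = 32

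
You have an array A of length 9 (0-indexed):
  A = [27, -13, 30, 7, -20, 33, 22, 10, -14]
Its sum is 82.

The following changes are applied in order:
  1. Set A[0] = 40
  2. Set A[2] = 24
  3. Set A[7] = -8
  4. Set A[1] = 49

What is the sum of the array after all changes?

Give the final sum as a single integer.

Answer: 133

Derivation:
Initial sum: 82
Change 1: A[0] 27 -> 40, delta = 13, sum = 95
Change 2: A[2] 30 -> 24, delta = -6, sum = 89
Change 3: A[7] 10 -> -8, delta = -18, sum = 71
Change 4: A[1] -13 -> 49, delta = 62, sum = 133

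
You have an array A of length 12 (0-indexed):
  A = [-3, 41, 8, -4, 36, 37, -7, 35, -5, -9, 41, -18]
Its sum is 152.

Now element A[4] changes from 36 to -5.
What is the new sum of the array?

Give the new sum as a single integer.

Answer: 111

Derivation:
Old value at index 4: 36
New value at index 4: -5
Delta = -5 - 36 = -41
New sum = old_sum + delta = 152 + (-41) = 111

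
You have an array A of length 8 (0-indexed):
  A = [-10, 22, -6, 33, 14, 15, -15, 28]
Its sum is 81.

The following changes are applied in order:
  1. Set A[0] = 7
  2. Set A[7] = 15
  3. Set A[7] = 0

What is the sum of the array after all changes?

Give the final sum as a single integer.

Initial sum: 81
Change 1: A[0] -10 -> 7, delta = 17, sum = 98
Change 2: A[7] 28 -> 15, delta = -13, sum = 85
Change 3: A[7] 15 -> 0, delta = -15, sum = 70

Answer: 70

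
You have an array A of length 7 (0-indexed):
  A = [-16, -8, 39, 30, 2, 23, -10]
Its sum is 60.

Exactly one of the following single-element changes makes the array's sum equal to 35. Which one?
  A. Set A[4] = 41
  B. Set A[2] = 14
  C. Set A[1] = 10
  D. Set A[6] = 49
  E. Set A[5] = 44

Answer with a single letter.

Answer: B

Derivation:
Option A: A[4] 2->41, delta=39, new_sum=60+(39)=99
Option B: A[2] 39->14, delta=-25, new_sum=60+(-25)=35 <-- matches target
Option C: A[1] -8->10, delta=18, new_sum=60+(18)=78
Option D: A[6] -10->49, delta=59, new_sum=60+(59)=119
Option E: A[5] 23->44, delta=21, new_sum=60+(21)=81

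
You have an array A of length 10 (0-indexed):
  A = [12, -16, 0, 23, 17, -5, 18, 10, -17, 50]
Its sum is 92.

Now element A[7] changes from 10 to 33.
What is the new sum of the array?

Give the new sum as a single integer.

Old value at index 7: 10
New value at index 7: 33
Delta = 33 - 10 = 23
New sum = old_sum + delta = 92 + (23) = 115

Answer: 115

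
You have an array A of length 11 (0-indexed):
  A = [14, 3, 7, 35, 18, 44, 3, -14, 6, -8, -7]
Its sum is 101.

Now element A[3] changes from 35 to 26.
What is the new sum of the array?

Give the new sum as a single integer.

Answer: 92

Derivation:
Old value at index 3: 35
New value at index 3: 26
Delta = 26 - 35 = -9
New sum = old_sum + delta = 101 + (-9) = 92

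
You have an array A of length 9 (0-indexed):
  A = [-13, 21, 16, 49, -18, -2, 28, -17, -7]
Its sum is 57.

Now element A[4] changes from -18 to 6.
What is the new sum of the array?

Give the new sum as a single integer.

Answer: 81

Derivation:
Old value at index 4: -18
New value at index 4: 6
Delta = 6 - -18 = 24
New sum = old_sum + delta = 57 + (24) = 81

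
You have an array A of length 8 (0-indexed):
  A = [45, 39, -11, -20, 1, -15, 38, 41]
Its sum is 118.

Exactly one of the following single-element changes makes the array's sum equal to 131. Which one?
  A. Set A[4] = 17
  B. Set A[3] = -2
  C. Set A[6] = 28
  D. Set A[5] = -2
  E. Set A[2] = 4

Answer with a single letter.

Answer: D

Derivation:
Option A: A[4] 1->17, delta=16, new_sum=118+(16)=134
Option B: A[3] -20->-2, delta=18, new_sum=118+(18)=136
Option C: A[6] 38->28, delta=-10, new_sum=118+(-10)=108
Option D: A[5] -15->-2, delta=13, new_sum=118+(13)=131 <-- matches target
Option E: A[2] -11->4, delta=15, new_sum=118+(15)=133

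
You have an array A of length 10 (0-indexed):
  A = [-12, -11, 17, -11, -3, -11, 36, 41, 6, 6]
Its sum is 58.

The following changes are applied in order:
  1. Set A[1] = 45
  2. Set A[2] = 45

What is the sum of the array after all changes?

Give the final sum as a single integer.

Answer: 142

Derivation:
Initial sum: 58
Change 1: A[1] -11 -> 45, delta = 56, sum = 114
Change 2: A[2] 17 -> 45, delta = 28, sum = 142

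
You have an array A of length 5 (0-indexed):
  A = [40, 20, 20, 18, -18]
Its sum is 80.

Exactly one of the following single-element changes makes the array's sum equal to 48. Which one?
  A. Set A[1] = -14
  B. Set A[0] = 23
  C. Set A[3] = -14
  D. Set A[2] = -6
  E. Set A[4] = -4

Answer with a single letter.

Answer: C

Derivation:
Option A: A[1] 20->-14, delta=-34, new_sum=80+(-34)=46
Option B: A[0] 40->23, delta=-17, new_sum=80+(-17)=63
Option C: A[3] 18->-14, delta=-32, new_sum=80+(-32)=48 <-- matches target
Option D: A[2] 20->-6, delta=-26, new_sum=80+(-26)=54
Option E: A[4] -18->-4, delta=14, new_sum=80+(14)=94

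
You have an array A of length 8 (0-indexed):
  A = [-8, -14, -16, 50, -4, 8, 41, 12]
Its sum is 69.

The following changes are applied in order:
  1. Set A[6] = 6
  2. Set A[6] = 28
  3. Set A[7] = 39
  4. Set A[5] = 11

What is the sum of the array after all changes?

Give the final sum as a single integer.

Initial sum: 69
Change 1: A[6] 41 -> 6, delta = -35, sum = 34
Change 2: A[6] 6 -> 28, delta = 22, sum = 56
Change 3: A[7] 12 -> 39, delta = 27, sum = 83
Change 4: A[5] 8 -> 11, delta = 3, sum = 86

Answer: 86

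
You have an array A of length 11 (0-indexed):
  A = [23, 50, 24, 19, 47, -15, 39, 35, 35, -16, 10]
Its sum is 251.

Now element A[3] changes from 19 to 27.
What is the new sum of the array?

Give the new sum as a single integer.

Answer: 259

Derivation:
Old value at index 3: 19
New value at index 3: 27
Delta = 27 - 19 = 8
New sum = old_sum + delta = 251 + (8) = 259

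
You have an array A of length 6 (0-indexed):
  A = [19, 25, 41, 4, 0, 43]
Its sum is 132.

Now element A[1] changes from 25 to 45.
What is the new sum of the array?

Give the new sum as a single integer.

Old value at index 1: 25
New value at index 1: 45
Delta = 45 - 25 = 20
New sum = old_sum + delta = 132 + (20) = 152

Answer: 152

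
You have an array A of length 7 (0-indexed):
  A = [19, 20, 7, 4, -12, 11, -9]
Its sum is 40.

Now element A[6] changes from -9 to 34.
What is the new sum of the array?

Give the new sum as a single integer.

Old value at index 6: -9
New value at index 6: 34
Delta = 34 - -9 = 43
New sum = old_sum + delta = 40 + (43) = 83

Answer: 83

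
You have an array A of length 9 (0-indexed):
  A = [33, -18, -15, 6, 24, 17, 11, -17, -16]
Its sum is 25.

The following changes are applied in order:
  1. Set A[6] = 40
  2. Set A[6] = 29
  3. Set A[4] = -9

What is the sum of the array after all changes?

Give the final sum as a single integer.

Initial sum: 25
Change 1: A[6] 11 -> 40, delta = 29, sum = 54
Change 2: A[6] 40 -> 29, delta = -11, sum = 43
Change 3: A[4] 24 -> -9, delta = -33, sum = 10

Answer: 10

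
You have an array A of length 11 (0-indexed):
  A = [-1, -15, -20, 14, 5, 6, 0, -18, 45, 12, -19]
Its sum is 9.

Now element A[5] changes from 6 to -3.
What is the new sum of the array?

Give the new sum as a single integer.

Answer: 0

Derivation:
Old value at index 5: 6
New value at index 5: -3
Delta = -3 - 6 = -9
New sum = old_sum + delta = 9 + (-9) = 0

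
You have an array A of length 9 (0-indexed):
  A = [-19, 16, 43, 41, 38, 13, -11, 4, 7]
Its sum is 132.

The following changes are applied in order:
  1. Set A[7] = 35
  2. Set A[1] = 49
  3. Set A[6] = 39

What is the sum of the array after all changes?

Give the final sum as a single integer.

Answer: 246

Derivation:
Initial sum: 132
Change 1: A[7] 4 -> 35, delta = 31, sum = 163
Change 2: A[1] 16 -> 49, delta = 33, sum = 196
Change 3: A[6] -11 -> 39, delta = 50, sum = 246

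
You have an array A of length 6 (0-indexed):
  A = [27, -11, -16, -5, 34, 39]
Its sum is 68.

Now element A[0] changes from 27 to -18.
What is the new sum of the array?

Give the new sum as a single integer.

Answer: 23

Derivation:
Old value at index 0: 27
New value at index 0: -18
Delta = -18 - 27 = -45
New sum = old_sum + delta = 68 + (-45) = 23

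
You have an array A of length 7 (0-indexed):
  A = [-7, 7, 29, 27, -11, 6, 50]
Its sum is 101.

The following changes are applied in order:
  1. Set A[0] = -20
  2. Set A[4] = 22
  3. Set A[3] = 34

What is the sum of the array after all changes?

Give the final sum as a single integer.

Answer: 128

Derivation:
Initial sum: 101
Change 1: A[0] -7 -> -20, delta = -13, sum = 88
Change 2: A[4] -11 -> 22, delta = 33, sum = 121
Change 3: A[3] 27 -> 34, delta = 7, sum = 128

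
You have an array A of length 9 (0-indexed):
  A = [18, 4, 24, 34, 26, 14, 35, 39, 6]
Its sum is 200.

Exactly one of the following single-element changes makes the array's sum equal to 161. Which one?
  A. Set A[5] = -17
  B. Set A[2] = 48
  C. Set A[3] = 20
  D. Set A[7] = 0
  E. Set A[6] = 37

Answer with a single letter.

Answer: D

Derivation:
Option A: A[5] 14->-17, delta=-31, new_sum=200+(-31)=169
Option B: A[2] 24->48, delta=24, new_sum=200+(24)=224
Option C: A[3] 34->20, delta=-14, new_sum=200+(-14)=186
Option D: A[7] 39->0, delta=-39, new_sum=200+(-39)=161 <-- matches target
Option E: A[6] 35->37, delta=2, new_sum=200+(2)=202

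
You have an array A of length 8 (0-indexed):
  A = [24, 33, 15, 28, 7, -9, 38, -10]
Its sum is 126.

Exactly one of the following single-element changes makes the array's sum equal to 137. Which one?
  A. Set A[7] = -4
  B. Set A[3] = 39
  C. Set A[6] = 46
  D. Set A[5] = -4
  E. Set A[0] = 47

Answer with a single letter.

Option A: A[7] -10->-4, delta=6, new_sum=126+(6)=132
Option B: A[3] 28->39, delta=11, new_sum=126+(11)=137 <-- matches target
Option C: A[6] 38->46, delta=8, new_sum=126+(8)=134
Option D: A[5] -9->-4, delta=5, new_sum=126+(5)=131
Option E: A[0] 24->47, delta=23, new_sum=126+(23)=149

Answer: B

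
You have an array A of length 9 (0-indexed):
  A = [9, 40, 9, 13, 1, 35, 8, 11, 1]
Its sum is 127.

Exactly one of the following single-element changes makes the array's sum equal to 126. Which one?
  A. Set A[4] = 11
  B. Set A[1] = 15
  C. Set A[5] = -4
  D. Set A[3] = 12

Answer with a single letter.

Answer: D

Derivation:
Option A: A[4] 1->11, delta=10, new_sum=127+(10)=137
Option B: A[1] 40->15, delta=-25, new_sum=127+(-25)=102
Option C: A[5] 35->-4, delta=-39, new_sum=127+(-39)=88
Option D: A[3] 13->12, delta=-1, new_sum=127+(-1)=126 <-- matches target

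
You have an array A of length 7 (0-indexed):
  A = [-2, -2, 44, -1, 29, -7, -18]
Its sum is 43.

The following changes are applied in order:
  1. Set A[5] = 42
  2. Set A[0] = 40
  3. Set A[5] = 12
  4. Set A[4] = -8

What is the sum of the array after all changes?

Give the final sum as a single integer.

Answer: 67

Derivation:
Initial sum: 43
Change 1: A[5] -7 -> 42, delta = 49, sum = 92
Change 2: A[0] -2 -> 40, delta = 42, sum = 134
Change 3: A[5] 42 -> 12, delta = -30, sum = 104
Change 4: A[4] 29 -> -8, delta = -37, sum = 67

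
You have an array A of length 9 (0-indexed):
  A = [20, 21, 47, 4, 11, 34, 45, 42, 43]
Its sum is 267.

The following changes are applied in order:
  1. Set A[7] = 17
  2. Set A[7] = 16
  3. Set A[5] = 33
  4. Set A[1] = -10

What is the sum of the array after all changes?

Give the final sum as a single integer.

Answer: 209

Derivation:
Initial sum: 267
Change 1: A[7] 42 -> 17, delta = -25, sum = 242
Change 2: A[7] 17 -> 16, delta = -1, sum = 241
Change 3: A[5] 34 -> 33, delta = -1, sum = 240
Change 4: A[1] 21 -> -10, delta = -31, sum = 209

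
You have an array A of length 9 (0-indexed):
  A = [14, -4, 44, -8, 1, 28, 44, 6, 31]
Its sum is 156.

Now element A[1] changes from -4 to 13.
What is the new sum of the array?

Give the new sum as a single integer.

Old value at index 1: -4
New value at index 1: 13
Delta = 13 - -4 = 17
New sum = old_sum + delta = 156 + (17) = 173

Answer: 173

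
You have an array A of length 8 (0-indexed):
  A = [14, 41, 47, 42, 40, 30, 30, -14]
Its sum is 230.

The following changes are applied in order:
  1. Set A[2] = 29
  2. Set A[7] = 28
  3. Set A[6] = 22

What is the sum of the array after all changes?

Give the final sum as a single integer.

Initial sum: 230
Change 1: A[2] 47 -> 29, delta = -18, sum = 212
Change 2: A[7] -14 -> 28, delta = 42, sum = 254
Change 3: A[6] 30 -> 22, delta = -8, sum = 246

Answer: 246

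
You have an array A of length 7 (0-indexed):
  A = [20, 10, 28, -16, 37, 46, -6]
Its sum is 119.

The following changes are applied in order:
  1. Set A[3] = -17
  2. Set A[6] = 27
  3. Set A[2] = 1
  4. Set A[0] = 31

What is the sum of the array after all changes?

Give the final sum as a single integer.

Initial sum: 119
Change 1: A[3] -16 -> -17, delta = -1, sum = 118
Change 2: A[6] -6 -> 27, delta = 33, sum = 151
Change 3: A[2] 28 -> 1, delta = -27, sum = 124
Change 4: A[0] 20 -> 31, delta = 11, sum = 135

Answer: 135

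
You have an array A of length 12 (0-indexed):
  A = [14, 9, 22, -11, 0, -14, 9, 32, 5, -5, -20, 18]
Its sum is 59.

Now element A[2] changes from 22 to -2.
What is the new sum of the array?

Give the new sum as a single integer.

Answer: 35

Derivation:
Old value at index 2: 22
New value at index 2: -2
Delta = -2 - 22 = -24
New sum = old_sum + delta = 59 + (-24) = 35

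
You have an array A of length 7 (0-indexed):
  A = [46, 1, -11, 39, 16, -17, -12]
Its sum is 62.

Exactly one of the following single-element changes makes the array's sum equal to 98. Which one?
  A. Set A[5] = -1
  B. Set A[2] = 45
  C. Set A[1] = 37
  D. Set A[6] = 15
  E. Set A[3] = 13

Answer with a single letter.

Option A: A[5] -17->-1, delta=16, new_sum=62+(16)=78
Option B: A[2] -11->45, delta=56, new_sum=62+(56)=118
Option C: A[1] 1->37, delta=36, new_sum=62+(36)=98 <-- matches target
Option D: A[6] -12->15, delta=27, new_sum=62+(27)=89
Option E: A[3] 39->13, delta=-26, new_sum=62+(-26)=36

Answer: C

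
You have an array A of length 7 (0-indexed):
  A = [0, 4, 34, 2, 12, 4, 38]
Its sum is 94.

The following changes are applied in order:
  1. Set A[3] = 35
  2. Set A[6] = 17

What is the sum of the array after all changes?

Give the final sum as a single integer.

Answer: 106

Derivation:
Initial sum: 94
Change 1: A[3] 2 -> 35, delta = 33, sum = 127
Change 2: A[6] 38 -> 17, delta = -21, sum = 106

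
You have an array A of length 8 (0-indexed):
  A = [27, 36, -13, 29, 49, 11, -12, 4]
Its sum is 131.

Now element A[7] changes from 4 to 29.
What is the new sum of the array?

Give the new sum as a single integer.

Old value at index 7: 4
New value at index 7: 29
Delta = 29 - 4 = 25
New sum = old_sum + delta = 131 + (25) = 156

Answer: 156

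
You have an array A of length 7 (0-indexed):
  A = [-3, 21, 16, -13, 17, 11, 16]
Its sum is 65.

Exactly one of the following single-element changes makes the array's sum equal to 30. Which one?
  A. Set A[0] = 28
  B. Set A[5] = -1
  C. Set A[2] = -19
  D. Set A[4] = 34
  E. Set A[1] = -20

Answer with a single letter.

Answer: C

Derivation:
Option A: A[0] -3->28, delta=31, new_sum=65+(31)=96
Option B: A[5] 11->-1, delta=-12, new_sum=65+(-12)=53
Option C: A[2] 16->-19, delta=-35, new_sum=65+(-35)=30 <-- matches target
Option D: A[4] 17->34, delta=17, new_sum=65+(17)=82
Option E: A[1] 21->-20, delta=-41, new_sum=65+(-41)=24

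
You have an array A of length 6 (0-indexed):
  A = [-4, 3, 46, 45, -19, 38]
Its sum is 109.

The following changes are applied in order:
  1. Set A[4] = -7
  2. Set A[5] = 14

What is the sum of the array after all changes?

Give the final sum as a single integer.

Initial sum: 109
Change 1: A[4] -19 -> -7, delta = 12, sum = 121
Change 2: A[5] 38 -> 14, delta = -24, sum = 97

Answer: 97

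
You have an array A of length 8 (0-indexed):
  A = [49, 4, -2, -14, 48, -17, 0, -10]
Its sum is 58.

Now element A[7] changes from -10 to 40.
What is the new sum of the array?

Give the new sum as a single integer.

Answer: 108

Derivation:
Old value at index 7: -10
New value at index 7: 40
Delta = 40 - -10 = 50
New sum = old_sum + delta = 58 + (50) = 108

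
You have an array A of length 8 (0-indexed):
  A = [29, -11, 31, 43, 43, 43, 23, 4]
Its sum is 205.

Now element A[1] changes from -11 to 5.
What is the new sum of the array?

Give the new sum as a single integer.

Answer: 221

Derivation:
Old value at index 1: -11
New value at index 1: 5
Delta = 5 - -11 = 16
New sum = old_sum + delta = 205 + (16) = 221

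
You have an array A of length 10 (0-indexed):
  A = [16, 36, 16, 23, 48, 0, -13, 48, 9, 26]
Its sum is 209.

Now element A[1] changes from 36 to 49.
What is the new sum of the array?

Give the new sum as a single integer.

Answer: 222

Derivation:
Old value at index 1: 36
New value at index 1: 49
Delta = 49 - 36 = 13
New sum = old_sum + delta = 209 + (13) = 222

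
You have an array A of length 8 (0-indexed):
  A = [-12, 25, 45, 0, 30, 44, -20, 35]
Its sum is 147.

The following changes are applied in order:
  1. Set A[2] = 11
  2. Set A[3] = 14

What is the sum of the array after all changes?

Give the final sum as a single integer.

Answer: 127

Derivation:
Initial sum: 147
Change 1: A[2] 45 -> 11, delta = -34, sum = 113
Change 2: A[3] 0 -> 14, delta = 14, sum = 127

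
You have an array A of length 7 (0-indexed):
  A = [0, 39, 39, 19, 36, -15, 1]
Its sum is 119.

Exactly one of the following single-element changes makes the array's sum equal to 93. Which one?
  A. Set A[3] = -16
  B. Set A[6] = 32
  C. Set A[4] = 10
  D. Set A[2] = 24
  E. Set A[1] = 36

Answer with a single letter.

Answer: C

Derivation:
Option A: A[3] 19->-16, delta=-35, new_sum=119+(-35)=84
Option B: A[6] 1->32, delta=31, new_sum=119+(31)=150
Option C: A[4] 36->10, delta=-26, new_sum=119+(-26)=93 <-- matches target
Option D: A[2] 39->24, delta=-15, new_sum=119+(-15)=104
Option E: A[1] 39->36, delta=-3, new_sum=119+(-3)=116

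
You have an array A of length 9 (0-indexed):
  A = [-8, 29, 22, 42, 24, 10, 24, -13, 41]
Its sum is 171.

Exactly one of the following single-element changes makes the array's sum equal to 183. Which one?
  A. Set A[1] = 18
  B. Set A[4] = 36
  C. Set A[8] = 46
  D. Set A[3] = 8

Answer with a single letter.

Option A: A[1] 29->18, delta=-11, new_sum=171+(-11)=160
Option B: A[4] 24->36, delta=12, new_sum=171+(12)=183 <-- matches target
Option C: A[8] 41->46, delta=5, new_sum=171+(5)=176
Option D: A[3] 42->8, delta=-34, new_sum=171+(-34)=137

Answer: B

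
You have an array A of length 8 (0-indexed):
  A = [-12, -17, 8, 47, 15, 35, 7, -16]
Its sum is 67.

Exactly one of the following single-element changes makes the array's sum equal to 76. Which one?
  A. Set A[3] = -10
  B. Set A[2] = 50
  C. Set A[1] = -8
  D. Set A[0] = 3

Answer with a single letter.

Answer: C

Derivation:
Option A: A[3] 47->-10, delta=-57, new_sum=67+(-57)=10
Option B: A[2] 8->50, delta=42, new_sum=67+(42)=109
Option C: A[1] -17->-8, delta=9, new_sum=67+(9)=76 <-- matches target
Option D: A[0] -12->3, delta=15, new_sum=67+(15)=82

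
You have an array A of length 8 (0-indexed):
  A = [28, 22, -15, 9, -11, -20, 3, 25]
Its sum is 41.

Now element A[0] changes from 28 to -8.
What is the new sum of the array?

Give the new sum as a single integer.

Answer: 5

Derivation:
Old value at index 0: 28
New value at index 0: -8
Delta = -8 - 28 = -36
New sum = old_sum + delta = 41 + (-36) = 5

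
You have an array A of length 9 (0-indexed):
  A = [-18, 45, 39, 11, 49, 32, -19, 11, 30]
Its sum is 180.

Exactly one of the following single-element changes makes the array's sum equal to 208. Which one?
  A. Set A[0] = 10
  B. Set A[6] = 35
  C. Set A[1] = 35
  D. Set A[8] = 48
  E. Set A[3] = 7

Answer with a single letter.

Option A: A[0] -18->10, delta=28, new_sum=180+(28)=208 <-- matches target
Option B: A[6] -19->35, delta=54, new_sum=180+(54)=234
Option C: A[1] 45->35, delta=-10, new_sum=180+(-10)=170
Option D: A[8] 30->48, delta=18, new_sum=180+(18)=198
Option E: A[3] 11->7, delta=-4, new_sum=180+(-4)=176

Answer: A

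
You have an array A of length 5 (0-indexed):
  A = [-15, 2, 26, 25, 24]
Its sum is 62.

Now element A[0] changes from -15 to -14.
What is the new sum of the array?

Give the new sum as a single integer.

Answer: 63

Derivation:
Old value at index 0: -15
New value at index 0: -14
Delta = -14 - -15 = 1
New sum = old_sum + delta = 62 + (1) = 63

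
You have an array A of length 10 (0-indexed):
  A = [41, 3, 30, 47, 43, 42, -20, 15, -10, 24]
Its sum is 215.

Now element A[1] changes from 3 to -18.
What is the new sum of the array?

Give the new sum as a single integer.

Answer: 194

Derivation:
Old value at index 1: 3
New value at index 1: -18
Delta = -18 - 3 = -21
New sum = old_sum + delta = 215 + (-21) = 194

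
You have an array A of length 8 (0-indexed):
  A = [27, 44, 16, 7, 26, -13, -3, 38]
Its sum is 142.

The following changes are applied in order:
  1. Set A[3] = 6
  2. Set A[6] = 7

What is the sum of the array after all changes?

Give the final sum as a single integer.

Answer: 151

Derivation:
Initial sum: 142
Change 1: A[3] 7 -> 6, delta = -1, sum = 141
Change 2: A[6] -3 -> 7, delta = 10, sum = 151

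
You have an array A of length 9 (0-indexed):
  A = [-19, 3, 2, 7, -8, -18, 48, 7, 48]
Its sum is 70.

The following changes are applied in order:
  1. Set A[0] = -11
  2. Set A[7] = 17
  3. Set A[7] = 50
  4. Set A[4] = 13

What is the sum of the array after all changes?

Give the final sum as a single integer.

Initial sum: 70
Change 1: A[0] -19 -> -11, delta = 8, sum = 78
Change 2: A[7] 7 -> 17, delta = 10, sum = 88
Change 3: A[7] 17 -> 50, delta = 33, sum = 121
Change 4: A[4] -8 -> 13, delta = 21, sum = 142

Answer: 142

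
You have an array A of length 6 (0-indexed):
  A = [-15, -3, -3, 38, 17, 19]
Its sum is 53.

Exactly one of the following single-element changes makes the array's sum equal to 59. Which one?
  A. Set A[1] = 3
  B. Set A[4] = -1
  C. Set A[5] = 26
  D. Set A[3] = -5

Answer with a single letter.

Answer: A

Derivation:
Option A: A[1] -3->3, delta=6, new_sum=53+(6)=59 <-- matches target
Option B: A[4] 17->-1, delta=-18, new_sum=53+(-18)=35
Option C: A[5] 19->26, delta=7, new_sum=53+(7)=60
Option D: A[3] 38->-5, delta=-43, new_sum=53+(-43)=10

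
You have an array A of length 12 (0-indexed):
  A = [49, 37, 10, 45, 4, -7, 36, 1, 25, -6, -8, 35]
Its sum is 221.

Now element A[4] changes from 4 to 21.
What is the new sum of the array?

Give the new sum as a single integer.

Answer: 238

Derivation:
Old value at index 4: 4
New value at index 4: 21
Delta = 21 - 4 = 17
New sum = old_sum + delta = 221 + (17) = 238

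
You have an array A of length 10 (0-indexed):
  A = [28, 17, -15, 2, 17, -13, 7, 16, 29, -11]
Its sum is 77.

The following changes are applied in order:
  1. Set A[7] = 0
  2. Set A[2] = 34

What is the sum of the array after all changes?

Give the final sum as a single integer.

Initial sum: 77
Change 1: A[7] 16 -> 0, delta = -16, sum = 61
Change 2: A[2] -15 -> 34, delta = 49, sum = 110

Answer: 110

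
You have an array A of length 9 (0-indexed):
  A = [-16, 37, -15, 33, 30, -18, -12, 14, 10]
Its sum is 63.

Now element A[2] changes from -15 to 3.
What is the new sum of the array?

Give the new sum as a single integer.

Old value at index 2: -15
New value at index 2: 3
Delta = 3 - -15 = 18
New sum = old_sum + delta = 63 + (18) = 81

Answer: 81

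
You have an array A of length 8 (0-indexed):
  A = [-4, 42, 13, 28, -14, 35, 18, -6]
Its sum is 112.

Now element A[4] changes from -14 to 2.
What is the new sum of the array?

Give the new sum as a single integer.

Answer: 128

Derivation:
Old value at index 4: -14
New value at index 4: 2
Delta = 2 - -14 = 16
New sum = old_sum + delta = 112 + (16) = 128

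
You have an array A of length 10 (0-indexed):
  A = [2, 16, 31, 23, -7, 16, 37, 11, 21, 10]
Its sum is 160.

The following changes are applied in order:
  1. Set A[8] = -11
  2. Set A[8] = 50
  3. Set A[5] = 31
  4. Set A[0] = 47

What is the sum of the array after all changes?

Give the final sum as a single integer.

Initial sum: 160
Change 1: A[8] 21 -> -11, delta = -32, sum = 128
Change 2: A[8] -11 -> 50, delta = 61, sum = 189
Change 3: A[5] 16 -> 31, delta = 15, sum = 204
Change 4: A[0] 2 -> 47, delta = 45, sum = 249

Answer: 249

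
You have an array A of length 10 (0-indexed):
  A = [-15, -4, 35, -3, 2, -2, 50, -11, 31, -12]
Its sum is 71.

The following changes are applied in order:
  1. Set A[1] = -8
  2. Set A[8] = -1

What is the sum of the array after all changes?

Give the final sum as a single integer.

Answer: 35

Derivation:
Initial sum: 71
Change 1: A[1] -4 -> -8, delta = -4, sum = 67
Change 2: A[8] 31 -> -1, delta = -32, sum = 35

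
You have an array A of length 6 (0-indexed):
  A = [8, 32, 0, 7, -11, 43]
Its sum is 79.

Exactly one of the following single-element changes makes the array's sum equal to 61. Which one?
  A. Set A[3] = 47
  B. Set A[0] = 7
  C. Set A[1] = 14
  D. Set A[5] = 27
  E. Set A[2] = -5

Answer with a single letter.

Option A: A[3] 7->47, delta=40, new_sum=79+(40)=119
Option B: A[0] 8->7, delta=-1, new_sum=79+(-1)=78
Option C: A[1] 32->14, delta=-18, new_sum=79+(-18)=61 <-- matches target
Option D: A[5] 43->27, delta=-16, new_sum=79+(-16)=63
Option E: A[2] 0->-5, delta=-5, new_sum=79+(-5)=74

Answer: C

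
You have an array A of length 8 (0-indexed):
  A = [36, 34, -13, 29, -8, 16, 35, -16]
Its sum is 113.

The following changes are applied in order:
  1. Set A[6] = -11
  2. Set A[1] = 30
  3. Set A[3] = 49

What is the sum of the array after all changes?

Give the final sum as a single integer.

Initial sum: 113
Change 1: A[6] 35 -> -11, delta = -46, sum = 67
Change 2: A[1] 34 -> 30, delta = -4, sum = 63
Change 3: A[3] 29 -> 49, delta = 20, sum = 83

Answer: 83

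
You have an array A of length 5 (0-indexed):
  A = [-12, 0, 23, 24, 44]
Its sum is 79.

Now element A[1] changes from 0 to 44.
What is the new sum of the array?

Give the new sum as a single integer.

Answer: 123

Derivation:
Old value at index 1: 0
New value at index 1: 44
Delta = 44 - 0 = 44
New sum = old_sum + delta = 79 + (44) = 123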